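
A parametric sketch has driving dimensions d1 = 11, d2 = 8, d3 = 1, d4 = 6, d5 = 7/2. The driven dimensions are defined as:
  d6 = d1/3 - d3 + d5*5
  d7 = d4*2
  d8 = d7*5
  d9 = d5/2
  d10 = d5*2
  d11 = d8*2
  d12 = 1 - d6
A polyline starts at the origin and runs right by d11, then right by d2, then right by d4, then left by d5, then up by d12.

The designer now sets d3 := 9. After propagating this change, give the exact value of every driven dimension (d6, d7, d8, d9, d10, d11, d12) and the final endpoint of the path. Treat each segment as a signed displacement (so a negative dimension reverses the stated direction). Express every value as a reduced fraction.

d6 = 73/6
d7 = 12
d8 = 60
d9 = 7/4
d10 = 7
d11 = 120
d12 = -67/6
endpoint = (261/2, -67/6)

Apply edit: d3 := 9
  d6 = d1/3 - d3 + d5*5 = 73/6
  d7 = d4*2 = 12
  d8 = d7*5 = 60
  d9 = d5/2 = 7/4
  d10 = d5*2 = 7
  d11 = d8*2 = 120
  d12 = 1 - d6 = -67/6
Walk from origin (0, 0):
  seg 1: right by d11 = 120 → (120, 0)
  seg 2: right by d2 = 8 → (128, 0)
  seg 3: right by d4 = 6 → (134, 0)
  seg 4: left by d5 = 7/2 → (261/2, 0)
  seg 5: up by d12 = -67/6 → (261/2, -67/6)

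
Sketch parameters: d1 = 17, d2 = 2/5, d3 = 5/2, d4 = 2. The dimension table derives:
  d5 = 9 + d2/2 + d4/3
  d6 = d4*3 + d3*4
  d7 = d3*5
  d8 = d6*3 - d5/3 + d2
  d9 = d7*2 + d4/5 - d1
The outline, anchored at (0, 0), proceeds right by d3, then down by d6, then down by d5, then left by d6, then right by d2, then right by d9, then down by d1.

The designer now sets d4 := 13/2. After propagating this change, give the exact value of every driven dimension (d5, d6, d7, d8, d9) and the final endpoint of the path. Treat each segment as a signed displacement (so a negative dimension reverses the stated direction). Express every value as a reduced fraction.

Apply edit: d4 := 13/2
  d5 = 9 + d2/2 + d4/3 = 341/30
  d6 = d4*3 + d3*4 = 59/2
  d7 = d3*5 = 25/2
  d8 = d6*3 - d5/3 + d2 = 766/9
  d9 = d7*2 + d4/5 - d1 = 93/10
Walk from origin (0, 0):
  seg 1: right by d3 = 5/2 → (5/2, 0)
  seg 2: down by d6 = 59/2 → (5/2, -59/2)
  seg 3: down by d5 = 341/30 → (5/2, -613/15)
  seg 4: left by d6 = 59/2 → (-27, -613/15)
  seg 5: right by d2 = 2/5 → (-133/5, -613/15)
  seg 6: right by d9 = 93/10 → (-173/10, -613/15)
  seg 7: down by d1 = 17 → (-173/10, -868/15)

d5 = 341/30
d6 = 59/2
d7 = 25/2
d8 = 766/9
d9 = 93/10
endpoint = (-173/10, -868/15)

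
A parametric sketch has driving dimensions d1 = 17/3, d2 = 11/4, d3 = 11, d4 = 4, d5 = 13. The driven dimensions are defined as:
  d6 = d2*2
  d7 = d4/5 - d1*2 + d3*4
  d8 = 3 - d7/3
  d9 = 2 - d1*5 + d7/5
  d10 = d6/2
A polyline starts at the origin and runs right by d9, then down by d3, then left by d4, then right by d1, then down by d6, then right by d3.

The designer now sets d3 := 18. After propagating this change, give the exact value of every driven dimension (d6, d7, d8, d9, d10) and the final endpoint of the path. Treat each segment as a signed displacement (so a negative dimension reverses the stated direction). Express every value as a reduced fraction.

Apply edit: d3 := 18
  d6 = d2*2 = 11/2
  d7 = d4/5 - d1*2 + d3*4 = 922/15
  d8 = 3 - d7/3 = -787/45
  d9 = 2 - d1*5 + d7/5 = -351/25
  d10 = d6/2 = 11/4
Walk from origin (0, 0):
  seg 1: right by d9 = -351/25 → (-351/25, 0)
  seg 2: down by d3 = 18 → (-351/25, -18)
  seg 3: left by d4 = 4 → (-451/25, -18)
  seg 4: right by d1 = 17/3 → (-928/75, -18)
  seg 5: down by d6 = 11/2 → (-928/75, -47/2)
  seg 6: right by d3 = 18 → (422/75, -47/2)

d6 = 11/2
d7 = 922/15
d8 = -787/45
d9 = -351/25
d10 = 11/4
endpoint = (422/75, -47/2)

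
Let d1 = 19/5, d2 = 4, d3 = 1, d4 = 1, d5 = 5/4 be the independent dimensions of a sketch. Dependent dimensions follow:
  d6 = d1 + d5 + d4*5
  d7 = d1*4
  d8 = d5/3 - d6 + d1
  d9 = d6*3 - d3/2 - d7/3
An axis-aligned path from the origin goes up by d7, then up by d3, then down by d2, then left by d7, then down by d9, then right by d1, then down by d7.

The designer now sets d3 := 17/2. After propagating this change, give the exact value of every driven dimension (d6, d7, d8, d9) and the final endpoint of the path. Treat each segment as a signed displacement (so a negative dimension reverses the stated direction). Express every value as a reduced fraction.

Apply edit: d3 := 17/2
  d6 = d1 + d5 + d4*5 = 201/20
  d7 = d1*4 = 76/5
  d8 = d5/3 - d6 + d1 = -35/6
  d9 = d6*3 - d3/2 - d7/3 = 125/6
Walk from origin (0, 0):
  seg 1: up by d7 = 76/5 → (0, 76/5)
  seg 2: up by d3 = 17/2 → (0, 237/10)
  seg 3: down by d2 = 4 → (0, 197/10)
  seg 4: left by d7 = 76/5 → (-76/5, 197/10)
  seg 5: down by d9 = 125/6 → (-76/5, -17/15)
  seg 6: right by d1 = 19/5 → (-57/5, -17/15)
  seg 7: down by d7 = 76/5 → (-57/5, -49/3)

d6 = 201/20
d7 = 76/5
d8 = -35/6
d9 = 125/6
endpoint = (-57/5, -49/3)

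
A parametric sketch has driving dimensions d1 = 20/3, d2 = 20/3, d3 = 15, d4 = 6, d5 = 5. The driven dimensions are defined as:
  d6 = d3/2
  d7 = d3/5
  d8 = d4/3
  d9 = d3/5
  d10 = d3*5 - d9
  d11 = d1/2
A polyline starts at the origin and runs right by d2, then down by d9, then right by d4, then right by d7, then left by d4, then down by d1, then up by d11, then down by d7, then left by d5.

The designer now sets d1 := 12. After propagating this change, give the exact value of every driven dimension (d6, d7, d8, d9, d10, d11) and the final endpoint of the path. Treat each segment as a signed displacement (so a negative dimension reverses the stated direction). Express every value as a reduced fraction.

d6 = 15/2
d7 = 3
d8 = 2
d9 = 3
d10 = 72
d11 = 6
endpoint = (14/3, -12)

Apply edit: d1 := 12
  d6 = d3/2 = 15/2
  d7 = d3/5 = 3
  d8 = d4/3 = 2
  d9 = d3/5 = 3
  d10 = d3*5 - d9 = 72
  d11 = d1/2 = 6
Walk from origin (0, 0):
  seg 1: right by d2 = 20/3 → (20/3, 0)
  seg 2: down by d9 = 3 → (20/3, -3)
  seg 3: right by d4 = 6 → (38/3, -3)
  seg 4: right by d7 = 3 → (47/3, -3)
  seg 5: left by d4 = 6 → (29/3, -3)
  seg 6: down by d1 = 12 → (29/3, -15)
  seg 7: up by d11 = 6 → (29/3, -9)
  seg 8: down by d7 = 3 → (29/3, -12)
  seg 9: left by d5 = 5 → (14/3, -12)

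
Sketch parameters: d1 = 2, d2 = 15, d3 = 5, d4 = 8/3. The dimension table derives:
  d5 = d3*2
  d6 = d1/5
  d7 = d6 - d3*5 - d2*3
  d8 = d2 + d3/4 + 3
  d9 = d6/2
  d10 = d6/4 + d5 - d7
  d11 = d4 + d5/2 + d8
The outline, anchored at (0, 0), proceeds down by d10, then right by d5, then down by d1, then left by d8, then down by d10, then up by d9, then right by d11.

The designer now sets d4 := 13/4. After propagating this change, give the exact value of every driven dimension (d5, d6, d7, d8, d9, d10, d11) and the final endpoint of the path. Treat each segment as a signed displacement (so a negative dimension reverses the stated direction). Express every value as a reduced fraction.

Apply edit: d4 := 13/4
  d5 = d3*2 = 10
  d6 = d1/5 = 2/5
  d7 = d6 - d3*5 - d2*3 = -348/5
  d8 = d2 + d3/4 + 3 = 77/4
  d9 = d6/2 = 1/5
  d10 = d6/4 + d5 - d7 = 797/10
  d11 = d4 + d5/2 + d8 = 55/2
Walk from origin (0, 0):
  seg 1: down by d10 = 797/10 → (0, -797/10)
  seg 2: right by d5 = 10 → (10, -797/10)
  seg 3: down by d1 = 2 → (10, -817/10)
  seg 4: left by d8 = 77/4 → (-37/4, -817/10)
  seg 5: down by d10 = 797/10 → (-37/4, -807/5)
  seg 6: up by d9 = 1/5 → (-37/4, -806/5)
  seg 7: right by d11 = 55/2 → (73/4, -806/5)

d5 = 10
d6 = 2/5
d7 = -348/5
d8 = 77/4
d9 = 1/5
d10 = 797/10
d11 = 55/2
endpoint = (73/4, -806/5)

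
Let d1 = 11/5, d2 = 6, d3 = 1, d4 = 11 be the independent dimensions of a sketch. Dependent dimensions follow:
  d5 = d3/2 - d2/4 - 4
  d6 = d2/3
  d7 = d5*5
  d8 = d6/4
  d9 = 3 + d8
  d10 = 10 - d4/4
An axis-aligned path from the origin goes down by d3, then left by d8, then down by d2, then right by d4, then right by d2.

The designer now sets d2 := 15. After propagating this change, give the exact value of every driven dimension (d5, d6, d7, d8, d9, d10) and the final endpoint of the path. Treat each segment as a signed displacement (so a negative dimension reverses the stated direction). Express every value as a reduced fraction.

d5 = -29/4
d6 = 5
d7 = -145/4
d8 = 5/4
d9 = 17/4
d10 = 29/4
endpoint = (99/4, -16)

Apply edit: d2 := 15
  d5 = d3/2 - d2/4 - 4 = -29/4
  d6 = d2/3 = 5
  d7 = d5*5 = -145/4
  d8 = d6/4 = 5/4
  d9 = 3 + d8 = 17/4
  d10 = 10 - d4/4 = 29/4
Walk from origin (0, 0):
  seg 1: down by d3 = 1 → (0, -1)
  seg 2: left by d8 = 5/4 → (-5/4, -1)
  seg 3: down by d2 = 15 → (-5/4, -16)
  seg 4: right by d4 = 11 → (39/4, -16)
  seg 5: right by d2 = 15 → (99/4, -16)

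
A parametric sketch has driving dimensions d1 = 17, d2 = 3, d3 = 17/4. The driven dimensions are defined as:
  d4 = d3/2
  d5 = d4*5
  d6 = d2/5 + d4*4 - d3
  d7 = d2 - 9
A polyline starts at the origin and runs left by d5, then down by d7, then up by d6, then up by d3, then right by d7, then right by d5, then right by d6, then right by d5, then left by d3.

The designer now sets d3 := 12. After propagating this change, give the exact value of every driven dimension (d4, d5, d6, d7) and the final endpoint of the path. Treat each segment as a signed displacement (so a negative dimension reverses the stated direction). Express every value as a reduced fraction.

Apply edit: d3 := 12
  d4 = d3/2 = 6
  d5 = d4*5 = 30
  d6 = d2/5 + d4*4 - d3 = 63/5
  d7 = d2 - 9 = -6
Walk from origin (0, 0):
  seg 1: left by d5 = 30 → (-30, 0)
  seg 2: down by d7 = -6 → (-30, 6)
  seg 3: up by d6 = 63/5 → (-30, 93/5)
  seg 4: up by d3 = 12 → (-30, 153/5)
  seg 5: right by d7 = -6 → (-36, 153/5)
  seg 6: right by d5 = 30 → (-6, 153/5)
  seg 7: right by d6 = 63/5 → (33/5, 153/5)
  seg 8: right by d5 = 30 → (183/5, 153/5)
  seg 9: left by d3 = 12 → (123/5, 153/5)

d4 = 6
d5 = 30
d6 = 63/5
d7 = -6
endpoint = (123/5, 153/5)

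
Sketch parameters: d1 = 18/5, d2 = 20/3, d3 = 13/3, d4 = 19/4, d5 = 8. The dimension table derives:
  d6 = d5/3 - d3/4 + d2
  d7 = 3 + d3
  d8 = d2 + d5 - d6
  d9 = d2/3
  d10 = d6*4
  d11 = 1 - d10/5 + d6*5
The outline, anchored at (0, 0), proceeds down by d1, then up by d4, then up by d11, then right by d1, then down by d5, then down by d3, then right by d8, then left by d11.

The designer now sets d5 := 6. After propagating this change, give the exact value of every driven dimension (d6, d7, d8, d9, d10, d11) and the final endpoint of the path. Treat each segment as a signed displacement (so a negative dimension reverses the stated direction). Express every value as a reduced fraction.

Apply edit: d5 := 6
  d6 = d5/3 - d3/4 + d2 = 91/12
  d7 = 3 + d3 = 22/3
  d8 = d2 + d5 - d6 = 61/12
  d9 = d2/3 = 20/9
  d10 = d6*4 = 91/3
  d11 = 1 - d10/5 + d6*5 = 657/20
Walk from origin (0, 0):
  seg 1: down by d1 = 18/5 → (0, -18/5)
  seg 2: up by d4 = 19/4 → (0, 23/20)
  seg 3: up by d11 = 657/20 → (0, 34)
  seg 4: right by d1 = 18/5 → (18/5, 34)
  seg 5: down by d5 = 6 → (18/5, 28)
  seg 6: down by d3 = 13/3 → (18/5, 71/3)
  seg 7: right by d8 = 61/12 → (521/60, 71/3)
  seg 8: left by d11 = 657/20 → (-145/6, 71/3)

d6 = 91/12
d7 = 22/3
d8 = 61/12
d9 = 20/9
d10 = 91/3
d11 = 657/20
endpoint = (-145/6, 71/3)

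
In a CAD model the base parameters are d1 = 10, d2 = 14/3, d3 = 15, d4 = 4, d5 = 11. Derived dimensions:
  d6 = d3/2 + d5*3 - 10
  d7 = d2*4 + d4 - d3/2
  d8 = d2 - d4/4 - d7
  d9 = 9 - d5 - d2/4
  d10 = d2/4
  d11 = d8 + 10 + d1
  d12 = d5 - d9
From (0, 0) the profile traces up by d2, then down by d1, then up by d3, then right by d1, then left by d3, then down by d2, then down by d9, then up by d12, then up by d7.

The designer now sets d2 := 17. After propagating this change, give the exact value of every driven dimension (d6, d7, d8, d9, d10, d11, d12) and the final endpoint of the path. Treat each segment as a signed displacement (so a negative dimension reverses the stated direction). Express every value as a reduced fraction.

d6 = 61/2
d7 = 129/2
d8 = -97/2
d9 = -25/4
d10 = 17/4
d11 = -57/2
d12 = 69/4
endpoint = (-5, 93)

Apply edit: d2 := 17
  d6 = d3/2 + d5*3 - 10 = 61/2
  d7 = d2*4 + d4 - d3/2 = 129/2
  d8 = d2 - d4/4 - d7 = -97/2
  d9 = 9 - d5 - d2/4 = -25/4
  d10 = d2/4 = 17/4
  d11 = d8 + 10 + d1 = -57/2
  d12 = d5 - d9 = 69/4
Walk from origin (0, 0):
  seg 1: up by d2 = 17 → (0, 17)
  seg 2: down by d1 = 10 → (0, 7)
  seg 3: up by d3 = 15 → (0, 22)
  seg 4: right by d1 = 10 → (10, 22)
  seg 5: left by d3 = 15 → (-5, 22)
  seg 6: down by d2 = 17 → (-5, 5)
  seg 7: down by d9 = -25/4 → (-5, 45/4)
  seg 8: up by d12 = 69/4 → (-5, 57/2)
  seg 9: up by d7 = 129/2 → (-5, 93)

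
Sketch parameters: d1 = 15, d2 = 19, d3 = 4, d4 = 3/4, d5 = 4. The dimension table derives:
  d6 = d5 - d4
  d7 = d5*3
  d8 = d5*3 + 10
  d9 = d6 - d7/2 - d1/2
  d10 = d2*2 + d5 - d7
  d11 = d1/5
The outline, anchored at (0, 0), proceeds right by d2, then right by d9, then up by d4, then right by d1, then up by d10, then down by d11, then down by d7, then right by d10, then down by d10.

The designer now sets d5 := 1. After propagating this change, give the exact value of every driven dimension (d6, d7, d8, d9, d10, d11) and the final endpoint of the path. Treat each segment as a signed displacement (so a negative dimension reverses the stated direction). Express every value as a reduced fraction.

d6 = 1/4
d7 = 3
d8 = 13
d9 = -35/4
d10 = 36
d11 = 3
endpoint = (245/4, -21/4)

Apply edit: d5 := 1
  d6 = d5 - d4 = 1/4
  d7 = d5*3 = 3
  d8 = d5*3 + 10 = 13
  d9 = d6 - d7/2 - d1/2 = -35/4
  d10 = d2*2 + d5 - d7 = 36
  d11 = d1/5 = 3
Walk from origin (0, 0):
  seg 1: right by d2 = 19 → (19, 0)
  seg 2: right by d9 = -35/4 → (41/4, 0)
  seg 3: up by d4 = 3/4 → (41/4, 3/4)
  seg 4: right by d1 = 15 → (101/4, 3/4)
  seg 5: up by d10 = 36 → (101/4, 147/4)
  seg 6: down by d11 = 3 → (101/4, 135/4)
  seg 7: down by d7 = 3 → (101/4, 123/4)
  seg 8: right by d10 = 36 → (245/4, 123/4)
  seg 9: down by d10 = 36 → (245/4, -21/4)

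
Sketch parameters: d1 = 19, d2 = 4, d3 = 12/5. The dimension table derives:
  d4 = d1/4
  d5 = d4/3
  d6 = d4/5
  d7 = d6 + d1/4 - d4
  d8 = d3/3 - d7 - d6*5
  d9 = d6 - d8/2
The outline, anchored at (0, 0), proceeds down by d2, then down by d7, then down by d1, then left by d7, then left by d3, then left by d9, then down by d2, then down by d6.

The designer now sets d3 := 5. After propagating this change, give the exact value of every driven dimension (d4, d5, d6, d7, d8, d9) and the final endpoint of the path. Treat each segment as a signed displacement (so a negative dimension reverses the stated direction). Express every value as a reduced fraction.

Apply edit: d3 := 5
  d4 = d1/4 = 19/4
  d5 = d4/3 = 19/12
  d6 = d4/5 = 19/20
  d7 = d6 + d1/4 - d4 = 19/20
  d8 = d3/3 - d7 - d6*5 = -121/30
  d9 = d6 - d8/2 = 89/30
Walk from origin (0, 0):
  seg 1: down by d2 = 4 → (0, -4)
  seg 2: down by d7 = 19/20 → (0, -99/20)
  seg 3: down by d1 = 19 → (0, -479/20)
  seg 4: left by d7 = 19/20 → (-19/20, -479/20)
  seg 5: left by d3 = 5 → (-119/20, -479/20)
  seg 6: left by d9 = 89/30 → (-107/12, -479/20)
  seg 7: down by d2 = 4 → (-107/12, -559/20)
  seg 8: down by d6 = 19/20 → (-107/12, -289/10)

d4 = 19/4
d5 = 19/12
d6 = 19/20
d7 = 19/20
d8 = -121/30
d9 = 89/30
endpoint = (-107/12, -289/10)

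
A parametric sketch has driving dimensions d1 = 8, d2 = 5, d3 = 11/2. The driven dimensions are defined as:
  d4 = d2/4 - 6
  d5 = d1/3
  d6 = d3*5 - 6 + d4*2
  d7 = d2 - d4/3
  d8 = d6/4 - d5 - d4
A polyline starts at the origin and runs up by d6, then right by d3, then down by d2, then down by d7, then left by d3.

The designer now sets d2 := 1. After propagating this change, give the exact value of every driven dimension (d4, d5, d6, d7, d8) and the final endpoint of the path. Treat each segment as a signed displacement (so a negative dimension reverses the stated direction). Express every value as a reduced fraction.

d4 = -23/4
d5 = 8/3
d6 = 10
d7 = 35/12
d8 = 67/12
endpoint = (0, 73/12)

Apply edit: d2 := 1
  d4 = d2/4 - 6 = -23/4
  d5 = d1/3 = 8/3
  d6 = d3*5 - 6 + d4*2 = 10
  d7 = d2 - d4/3 = 35/12
  d8 = d6/4 - d5 - d4 = 67/12
Walk from origin (0, 0):
  seg 1: up by d6 = 10 → (0, 10)
  seg 2: right by d3 = 11/2 → (11/2, 10)
  seg 3: down by d2 = 1 → (11/2, 9)
  seg 4: down by d7 = 35/12 → (11/2, 73/12)
  seg 5: left by d3 = 11/2 → (0, 73/12)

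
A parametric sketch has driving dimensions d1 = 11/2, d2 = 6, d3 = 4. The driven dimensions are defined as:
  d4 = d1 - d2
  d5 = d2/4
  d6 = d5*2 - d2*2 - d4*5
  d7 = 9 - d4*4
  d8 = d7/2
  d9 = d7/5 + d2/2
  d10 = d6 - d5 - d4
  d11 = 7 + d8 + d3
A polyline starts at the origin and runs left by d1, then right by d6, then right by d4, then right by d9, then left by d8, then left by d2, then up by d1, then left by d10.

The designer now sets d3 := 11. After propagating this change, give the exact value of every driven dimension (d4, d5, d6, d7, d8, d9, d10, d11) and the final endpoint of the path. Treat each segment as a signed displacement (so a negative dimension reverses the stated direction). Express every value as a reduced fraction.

d4 = -1/2
d5 = 3/2
d6 = -13/2
d7 = 11
d8 = 11/2
d9 = 26/5
d10 = -15/2
d11 = 47/2
endpoint = (-113/10, 11/2)

Apply edit: d3 := 11
  d4 = d1 - d2 = -1/2
  d5 = d2/4 = 3/2
  d6 = d5*2 - d2*2 - d4*5 = -13/2
  d7 = 9 - d4*4 = 11
  d8 = d7/2 = 11/2
  d9 = d7/5 + d2/2 = 26/5
  d10 = d6 - d5 - d4 = -15/2
  d11 = 7 + d8 + d3 = 47/2
Walk from origin (0, 0):
  seg 1: left by d1 = 11/2 → (-11/2, 0)
  seg 2: right by d6 = -13/2 → (-12, 0)
  seg 3: right by d4 = -1/2 → (-25/2, 0)
  seg 4: right by d9 = 26/5 → (-73/10, 0)
  seg 5: left by d8 = 11/2 → (-64/5, 0)
  seg 6: left by d2 = 6 → (-94/5, 0)
  seg 7: up by d1 = 11/2 → (-94/5, 11/2)
  seg 8: left by d10 = -15/2 → (-113/10, 11/2)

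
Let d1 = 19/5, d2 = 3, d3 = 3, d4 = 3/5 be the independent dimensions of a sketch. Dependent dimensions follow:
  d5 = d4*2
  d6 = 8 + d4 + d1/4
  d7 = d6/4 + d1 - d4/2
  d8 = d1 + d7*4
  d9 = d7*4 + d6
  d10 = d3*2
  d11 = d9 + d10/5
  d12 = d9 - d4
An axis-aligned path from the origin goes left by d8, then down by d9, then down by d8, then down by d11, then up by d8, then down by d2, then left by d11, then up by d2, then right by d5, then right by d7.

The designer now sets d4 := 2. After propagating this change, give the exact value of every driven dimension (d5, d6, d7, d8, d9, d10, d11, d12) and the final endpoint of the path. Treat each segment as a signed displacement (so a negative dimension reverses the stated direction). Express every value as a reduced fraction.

Apply edit: d4 := 2
  d5 = d4*2 = 4
  d6 = 8 + d4 + d1/4 = 219/20
  d7 = d6/4 + d1 - d4/2 = 443/80
  d8 = d1 + d7*4 = 519/20
  d9 = d7*4 + d6 = 331/10
  d10 = d3*2 = 6
  d11 = d9 + d10/5 = 343/10
  d12 = d9 - d4 = 311/10
Walk from origin (0, 0):
  seg 1: left by d8 = 519/20 → (-519/20, 0)
  seg 2: down by d9 = 331/10 → (-519/20, -331/10)
  seg 3: down by d8 = 519/20 → (-519/20, -1181/20)
  seg 4: down by d11 = 343/10 → (-519/20, -1867/20)
  seg 5: up by d8 = 519/20 → (-519/20, -337/5)
  seg 6: down by d2 = 3 → (-519/20, -352/5)
  seg 7: left by d11 = 343/10 → (-241/4, -352/5)
  seg 8: up by d2 = 3 → (-241/4, -337/5)
  seg 9: right by d5 = 4 → (-225/4, -337/5)
  seg 10: right by d7 = 443/80 → (-4057/80, -337/5)

d5 = 4
d6 = 219/20
d7 = 443/80
d8 = 519/20
d9 = 331/10
d10 = 6
d11 = 343/10
d12 = 311/10
endpoint = (-4057/80, -337/5)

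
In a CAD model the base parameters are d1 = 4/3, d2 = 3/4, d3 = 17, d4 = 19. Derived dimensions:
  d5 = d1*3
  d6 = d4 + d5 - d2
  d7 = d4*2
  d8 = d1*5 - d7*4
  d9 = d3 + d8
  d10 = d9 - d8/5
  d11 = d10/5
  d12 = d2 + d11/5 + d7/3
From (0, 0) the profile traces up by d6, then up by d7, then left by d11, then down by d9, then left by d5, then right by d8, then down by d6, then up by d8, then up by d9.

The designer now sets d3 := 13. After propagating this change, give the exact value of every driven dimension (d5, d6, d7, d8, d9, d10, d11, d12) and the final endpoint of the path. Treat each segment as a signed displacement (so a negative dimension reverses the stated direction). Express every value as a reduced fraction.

d5 = 4
d6 = 89/4
d7 = 38
d8 = -436/3
d9 = -397/3
d10 = -1549/15
d11 = -1549/75
d12 = 4643/500
endpoint = (-3217/25, -322/3)

Apply edit: d3 := 13
  d5 = d1*3 = 4
  d6 = d4 + d5 - d2 = 89/4
  d7 = d4*2 = 38
  d8 = d1*5 - d7*4 = -436/3
  d9 = d3 + d8 = -397/3
  d10 = d9 - d8/5 = -1549/15
  d11 = d10/5 = -1549/75
  d12 = d2 + d11/5 + d7/3 = 4643/500
Walk from origin (0, 0):
  seg 1: up by d6 = 89/4 → (0, 89/4)
  seg 2: up by d7 = 38 → (0, 241/4)
  seg 3: left by d11 = -1549/75 → (1549/75, 241/4)
  seg 4: down by d9 = -397/3 → (1549/75, 2311/12)
  seg 5: left by d5 = 4 → (1249/75, 2311/12)
  seg 6: right by d8 = -436/3 → (-3217/25, 2311/12)
  seg 7: down by d6 = 89/4 → (-3217/25, 511/3)
  seg 8: up by d8 = -436/3 → (-3217/25, 25)
  seg 9: up by d9 = -397/3 → (-3217/25, -322/3)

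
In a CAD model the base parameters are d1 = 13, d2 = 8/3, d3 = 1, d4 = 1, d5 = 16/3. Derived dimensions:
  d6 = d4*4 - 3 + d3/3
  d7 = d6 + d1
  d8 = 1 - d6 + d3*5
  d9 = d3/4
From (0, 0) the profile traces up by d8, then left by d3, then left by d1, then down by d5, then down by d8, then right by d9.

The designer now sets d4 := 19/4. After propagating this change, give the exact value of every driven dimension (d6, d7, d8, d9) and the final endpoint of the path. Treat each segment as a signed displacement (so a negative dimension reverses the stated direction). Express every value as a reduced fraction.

Apply edit: d4 := 19/4
  d6 = d4*4 - 3 + d3/3 = 49/3
  d7 = d6 + d1 = 88/3
  d8 = 1 - d6 + d3*5 = -31/3
  d9 = d3/4 = 1/4
Walk from origin (0, 0):
  seg 1: up by d8 = -31/3 → (0, -31/3)
  seg 2: left by d3 = 1 → (-1, -31/3)
  seg 3: left by d1 = 13 → (-14, -31/3)
  seg 4: down by d5 = 16/3 → (-14, -47/3)
  seg 5: down by d8 = -31/3 → (-14, -16/3)
  seg 6: right by d9 = 1/4 → (-55/4, -16/3)

d6 = 49/3
d7 = 88/3
d8 = -31/3
d9 = 1/4
endpoint = (-55/4, -16/3)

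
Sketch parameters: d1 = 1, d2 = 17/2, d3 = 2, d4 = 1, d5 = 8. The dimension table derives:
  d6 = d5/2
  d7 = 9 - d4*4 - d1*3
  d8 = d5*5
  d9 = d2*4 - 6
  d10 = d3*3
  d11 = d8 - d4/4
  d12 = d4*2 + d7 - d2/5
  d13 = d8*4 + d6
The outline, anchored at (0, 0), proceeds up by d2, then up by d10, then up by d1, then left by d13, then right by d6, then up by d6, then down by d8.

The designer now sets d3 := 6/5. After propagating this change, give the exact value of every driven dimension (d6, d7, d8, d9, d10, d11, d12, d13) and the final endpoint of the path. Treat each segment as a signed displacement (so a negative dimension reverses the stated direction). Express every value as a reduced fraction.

d6 = 4
d7 = 2
d8 = 40
d9 = 28
d10 = 18/5
d11 = 159/4
d12 = 23/10
d13 = 164
endpoint = (-160, -229/10)

Apply edit: d3 := 6/5
  d6 = d5/2 = 4
  d7 = 9 - d4*4 - d1*3 = 2
  d8 = d5*5 = 40
  d9 = d2*4 - 6 = 28
  d10 = d3*3 = 18/5
  d11 = d8 - d4/4 = 159/4
  d12 = d4*2 + d7 - d2/5 = 23/10
  d13 = d8*4 + d6 = 164
Walk from origin (0, 0):
  seg 1: up by d2 = 17/2 → (0, 17/2)
  seg 2: up by d10 = 18/5 → (0, 121/10)
  seg 3: up by d1 = 1 → (0, 131/10)
  seg 4: left by d13 = 164 → (-164, 131/10)
  seg 5: right by d6 = 4 → (-160, 131/10)
  seg 6: up by d6 = 4 → (-160, 171/10)
  seg 7: down by d8 = 40 → (-160, -229/10)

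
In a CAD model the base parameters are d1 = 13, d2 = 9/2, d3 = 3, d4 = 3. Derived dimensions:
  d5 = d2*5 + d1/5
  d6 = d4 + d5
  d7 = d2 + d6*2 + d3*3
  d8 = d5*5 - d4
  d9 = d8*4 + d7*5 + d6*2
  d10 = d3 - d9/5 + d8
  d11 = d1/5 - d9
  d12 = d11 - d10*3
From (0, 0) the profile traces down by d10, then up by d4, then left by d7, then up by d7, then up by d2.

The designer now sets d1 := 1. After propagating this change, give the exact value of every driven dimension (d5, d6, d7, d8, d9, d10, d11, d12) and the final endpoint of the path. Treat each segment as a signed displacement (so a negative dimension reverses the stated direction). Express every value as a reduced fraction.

Apply edit: d1 := 1
  d5 = d2*5 + d1/5 = 227/10
  d6 = d4 + d5 = 257/10
  d7 = d2 + d6*2 + d3*3 = 649/10
  d8 = d5*5 - d4 = 221/2
  d9 = d8*4 + d7*5 + d6*2 = 8179/10
  d10 = d3 - d9/5 + d8 = -1252/25
  d11 = d1/5 - d9 = -8177/10
  d12 = d11 - d10*3 = -33373/50
Walk from origin (0, 0):
  seg 1: down by d10 = -1252/25 → (0, 1252/25)
  seg 2: up by d4 = 3 → (0, 1327/25)
  seg 3: left by d7 = 649/10 → (-649/10, 1327/25)
  seg 4: up by d7 = 649/10 → (-649/10, 5899/50)
  seg 5: up by d2 = 9/2 → (-649/10, 3062/25)

d5 = 227/10
d6 = 257/10
d7 = 649/10
d8 = 221/2
d9 = 8179/10
d10 = -1252/25
d11 = -8177/10
d12 = -33373/50
endpoint = (-649/10, 3062/25)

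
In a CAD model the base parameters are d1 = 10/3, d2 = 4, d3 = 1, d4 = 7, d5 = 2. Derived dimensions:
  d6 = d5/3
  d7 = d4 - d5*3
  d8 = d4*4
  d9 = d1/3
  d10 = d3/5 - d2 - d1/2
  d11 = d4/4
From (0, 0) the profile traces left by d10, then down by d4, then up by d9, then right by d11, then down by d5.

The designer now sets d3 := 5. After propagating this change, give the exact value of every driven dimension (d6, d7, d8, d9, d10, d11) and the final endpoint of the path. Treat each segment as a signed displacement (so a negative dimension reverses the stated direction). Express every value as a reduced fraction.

Apply edit: d3 := 5
  d6 = d5/3 = 2/3
  d7 = d4 - d5*3 = 1
  d8 = d4*4 = 28
  d9 = d1/3 = 10/9
  d10 = d3/5 - d2 - d1/2 = -14/3
  d11 = d4/4 = 7/4
Walk from origin (0, 0):
  seg 1: left by d10 = -14/3 → (14/3, 0)
  seg 2: down by d4 = 7 → (14/3, -7)
  seg 3: up by d9 = 10/9 → (14/3, -53/9)
  seg 4: right by d11 = 7/4 → (77/12, -53/9)
  seg 5: down by d5 = 2 → (77/12, -71/9)

d6 = 2/3
d7 = 1
d8 = 28
d9 = 10/9
d10 = -14/3
d11 = 7/4
endpoint = (77/12, -71/9)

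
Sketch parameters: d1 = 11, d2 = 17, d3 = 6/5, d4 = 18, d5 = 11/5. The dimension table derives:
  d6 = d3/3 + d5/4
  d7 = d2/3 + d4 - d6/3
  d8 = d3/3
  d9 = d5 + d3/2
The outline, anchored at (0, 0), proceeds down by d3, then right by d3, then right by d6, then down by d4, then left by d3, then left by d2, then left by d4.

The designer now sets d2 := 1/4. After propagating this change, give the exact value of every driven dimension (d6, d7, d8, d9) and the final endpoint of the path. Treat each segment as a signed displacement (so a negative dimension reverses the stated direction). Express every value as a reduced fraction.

d6 = 19/20
d7 = 533/30
d8 = 2/5
d9 = 14/5
endpoint = (-173/10, -96/5)

Apply edit: d2 := 1/4
  d6 = d3/3 + d5/4 = 19/20
  d7 = d2/3 + d4 - d6/3 = 533/30
  d8 = d3/3 = 2/5
  d9 = d5 + d3/2 = 14/5
Walk from origin (0, 0):
  seg 1: down by d3 = 6/5 → (0, -6/5)
  seg 2: right by d3 = 6/5 → (6/5, -6/5)
  seg 3: right by d6 = 19/20 → (43/20, -6/5)
  seg 4: down by d4 = 18 → (43/20, -96/5)
  seg 5: left by d3 = 6/5 → (19/20, -96/5)
  seg 6: left by d2 = 1/4 → (7/10, -96/5)
  seg 7: left by d4 = 18 → (-173/10, -96/5)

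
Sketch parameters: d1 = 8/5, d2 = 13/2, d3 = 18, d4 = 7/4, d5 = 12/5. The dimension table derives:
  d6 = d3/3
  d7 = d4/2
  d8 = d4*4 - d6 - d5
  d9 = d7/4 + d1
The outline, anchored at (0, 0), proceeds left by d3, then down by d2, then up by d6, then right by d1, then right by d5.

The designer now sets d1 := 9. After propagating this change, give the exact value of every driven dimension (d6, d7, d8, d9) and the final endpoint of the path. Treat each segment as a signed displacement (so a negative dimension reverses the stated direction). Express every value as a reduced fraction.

d6 = 6
d7 = 7/8
d8 = -7/5
d9 = 295/32
endpoint = (-33/5, -1/2)

Apply edit: d1 := 9
  d6 = d3/3 = 6
  d7 = d4/2 = 7/8
  d8 = d4*4 - d6 - d5 = -7/5
  d9 = d7/4 + d1 = 295/32
Walk from origin (0, 0):
  seg 1: left by d3 = 18 → (-18, 0)
  seg 2: down by d2 = 13/2 → (-18, -13/2)
  seg 3: up by d6 = 6 → (-18, -1/2)
  seg 4: right by d1 = 9 → (-9, -1/2)
  seg 5: right by d5 = 12/5 → (-33/5, -1/2)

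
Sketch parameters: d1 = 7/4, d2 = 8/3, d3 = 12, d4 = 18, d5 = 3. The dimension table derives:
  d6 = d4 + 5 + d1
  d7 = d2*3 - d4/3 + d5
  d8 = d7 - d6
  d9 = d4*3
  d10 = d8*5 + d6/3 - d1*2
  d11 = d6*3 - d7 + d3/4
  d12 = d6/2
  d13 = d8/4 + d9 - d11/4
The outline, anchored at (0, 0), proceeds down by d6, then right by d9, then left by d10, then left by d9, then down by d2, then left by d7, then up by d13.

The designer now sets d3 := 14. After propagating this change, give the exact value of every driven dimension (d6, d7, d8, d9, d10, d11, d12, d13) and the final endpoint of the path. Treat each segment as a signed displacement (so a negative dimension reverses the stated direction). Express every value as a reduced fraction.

Apply edit: d3 := 14
  d6 = d4 + 5 + d1 = 99/4
  d7 = d2*3 - d4/3 + d5 = 5
  d8 = d7 - d6 = -79/4
  d9 = d4*3 = 54
  d10 = d8*5 + d6/3 - d1*2 = -94
  d11 = d6*3 - d7 + d3/4 = 291/4
  d12 = d6/2 = 99/8
  d13 = d8/4 + d9 - d11/4 = 247/8
Walk from origin (0, 0):
  seg 1: down by d6 = 99/4 → (0, -99/4)
  seg 2: right by d9 = 54 → (54, -99/4)
  seg 3: left by d10 = -94 → (148, -99/4)
  seg 4: left by d9 = 54 → (94, -99/4)
  seg 5: down by d2 = 8/3 → (94, -329/12)
  seg 6: left by d7 = 5 → (89, -329/12)
  seg 7: up by d13 = 247/8 → (89, 83/24)

d6 = 99/4
d7 = 5
d8 = -79/4
d9 = 54
d10 = -94
d11 = 291/4
d12 = 99/8
d13 = 247/8
endpoint = (89, 83/24)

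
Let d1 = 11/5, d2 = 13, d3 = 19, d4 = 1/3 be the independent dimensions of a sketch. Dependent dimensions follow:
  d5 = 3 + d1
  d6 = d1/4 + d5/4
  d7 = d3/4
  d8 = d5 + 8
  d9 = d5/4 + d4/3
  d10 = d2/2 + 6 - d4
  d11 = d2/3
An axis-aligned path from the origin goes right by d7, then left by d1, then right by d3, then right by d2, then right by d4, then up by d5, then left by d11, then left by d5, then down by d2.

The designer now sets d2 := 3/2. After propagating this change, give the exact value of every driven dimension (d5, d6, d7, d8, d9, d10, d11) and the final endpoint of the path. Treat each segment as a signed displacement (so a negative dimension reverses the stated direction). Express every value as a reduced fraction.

d5 = 26/5
d6 = 37/20
d7 = 19/4
d8 = 66/5
d9 = 127/90
d10 = 77/12
d11 = 1/2
endpoint = (1061/60, 37/10)

Apply edit: d2 := 3/2
  d5 = 3 + d1 = 26/5
  d6 = d1/4 + d5/4 = 37/20
  d7 = d3/4 = 19/4
  d8 = d5 + 8 = 66/5
  d9 = d5/4 + d4/3 = 127/90
  d10 = d2/2 + 6 - d4 = 77/12
  d11 = d2/3 = 1/2
Walk from origin (0, 0):
  seg 1: right by d7 = 19/4 → (19/4, 0)
  seg 2: left by d1 = 11/5 → (51/20, 0)
  seg 3: right by d3 = 19 → (431/20, 0)
  seg 4: right by d2 = 3/2 → (461/20, 0)
  seg 5: right by d4 = 1/3 → (1403/60, 0)
  seg 6: up by d5 = 26/5 → (1403/60, 26/5)
  seg 7: left by d11 = 1/2 → (1373/60, 26/5)
  seg 8: left by d5 = 26/5 → (1061/60, 26/5)
  seg 9: down by d2 = 3/2 → (1061/60, 37/10)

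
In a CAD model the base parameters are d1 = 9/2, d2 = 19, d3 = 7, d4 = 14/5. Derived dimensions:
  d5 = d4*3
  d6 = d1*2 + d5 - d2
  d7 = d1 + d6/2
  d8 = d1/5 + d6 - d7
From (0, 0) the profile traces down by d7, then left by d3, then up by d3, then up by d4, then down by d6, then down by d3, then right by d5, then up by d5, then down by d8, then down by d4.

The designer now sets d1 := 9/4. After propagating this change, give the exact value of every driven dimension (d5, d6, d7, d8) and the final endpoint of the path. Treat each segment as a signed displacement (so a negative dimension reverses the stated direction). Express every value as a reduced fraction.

d5 = 42/5
d6 = -61/10
d7 = -4/5
d8 = -97/20
endpoint = (7/5, 403/20)

Apply edit: d1 := 9/4
  d5 = d4*3 = 42/5
  d6 = d1*2 + d5 - d2 = -61/10
  d7 = d1 + d6/2 = -4/5
  d8 = d1/5 + d6 - d7 = -97/20
Walk from origin (0, 0):
  seg 1: down by d7 = -4/5 → (0, 4/5)
  seg 2: left by d3 = 7 → (-7, 4/5)
  seg 3: up by d3 = 7 → (-7, 39/5)
  seg 4: up by d4 = 14/5 → (-7, 53/5)
  seg 5: down by d6 = -61/10 → (-7, 167/10)
  seg 6: down by d3 = 7 → (-7, 97/10)
  seg 7: right by d5 = 42/5 → (7/5, 97/10)
  seg 8: up by d5 = 42/5 → (7/5, 181/10)
  seg 9: down by d8 = -97/20 → (7/5, 459/20)
  seg 10: down by d4 = 14/5 → (7/5, 403/20)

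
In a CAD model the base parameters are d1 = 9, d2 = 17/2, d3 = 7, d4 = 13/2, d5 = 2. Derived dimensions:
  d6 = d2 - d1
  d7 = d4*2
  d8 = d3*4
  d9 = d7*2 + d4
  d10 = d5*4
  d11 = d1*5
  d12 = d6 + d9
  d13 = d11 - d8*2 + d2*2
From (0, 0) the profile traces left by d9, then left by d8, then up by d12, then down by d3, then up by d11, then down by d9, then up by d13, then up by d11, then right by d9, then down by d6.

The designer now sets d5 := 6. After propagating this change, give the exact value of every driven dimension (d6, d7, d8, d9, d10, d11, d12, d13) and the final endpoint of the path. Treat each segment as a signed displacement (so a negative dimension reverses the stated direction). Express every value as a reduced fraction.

Apply edit: d5 := 6
  d6 = d2 - d1 = -1/2
  d7 = d4*2 = 13
  d8 = d3*4 = 28
  d9 = d7*2 + d4 = 65/2
  d10 = d5*4 = 24
  d11 = d1*5 = 45
  d12 = d6 + d9 = 32
  d13 = d11 - d8*2 + d2*2 = 6
Walk from origin (0, 0):
  seg 1: left by d9 = 65/2 → (-65/2, 0)
  seg 2: left by d8 = 28 → (-121/2, 0)
  seg 3: up by d12 = 32 → (-121/2, 32)
  seg 4: down by d3 = 7 → (-121/2, 25)
  seg 5: up by d11 = 45 → (-121/2, 70)
  seg 6: down by d9 = 65/2 → (-121/2, 75/2)
  seg 7: up by d13 = 6 → (-121/2, 87/2)
  seg 8: up by d11 = 45 → (-121/2, 177/2)
  seg 9: right by d9 = 65/2 → (-28, 177/2)
  seg 10: down by d6 = -1/2 → (-28, 89)

d6 = -1/2
d7 = 13
d8 = 28
d9 = 65/2
d10 = 24
d11 = 45
d12 = 32
d13 = 6
endpoint = (-28, 89)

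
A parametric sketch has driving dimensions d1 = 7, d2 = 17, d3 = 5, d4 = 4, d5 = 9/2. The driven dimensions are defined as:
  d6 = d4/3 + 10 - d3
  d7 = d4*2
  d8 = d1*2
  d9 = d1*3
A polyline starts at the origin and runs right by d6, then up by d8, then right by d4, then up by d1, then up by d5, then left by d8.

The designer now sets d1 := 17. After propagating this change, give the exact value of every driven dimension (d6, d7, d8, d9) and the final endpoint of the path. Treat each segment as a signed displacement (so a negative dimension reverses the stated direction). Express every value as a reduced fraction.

d6 = 19/3
d7 = 8
d8 = 34
d9 = 51
endpoint = (-71/3, 111/2)

Apply edit: d1 := 17
  d6 = d4/3 + 10 - d3 = 19/3
  d7 = d4*2 = 8
  d8 = d1*2 = 34
  d9 = d1*3 = 51
Walk from origin (0, 0):
  seg 1: right by d6 = 19/3 → (19/3, 0)
  seg 2: up by d8 = 34 → (19/3, 34)
  seg 3: right by d4 = 4 → (31/3, 34)
  seg 4: up by d1 = 17 → (31/3, 51)
  seg 5: up by d5 = 9/2 → (31/3, 111/2)
  seg 6: left by d8 = 34 → (-71/3, 111/2)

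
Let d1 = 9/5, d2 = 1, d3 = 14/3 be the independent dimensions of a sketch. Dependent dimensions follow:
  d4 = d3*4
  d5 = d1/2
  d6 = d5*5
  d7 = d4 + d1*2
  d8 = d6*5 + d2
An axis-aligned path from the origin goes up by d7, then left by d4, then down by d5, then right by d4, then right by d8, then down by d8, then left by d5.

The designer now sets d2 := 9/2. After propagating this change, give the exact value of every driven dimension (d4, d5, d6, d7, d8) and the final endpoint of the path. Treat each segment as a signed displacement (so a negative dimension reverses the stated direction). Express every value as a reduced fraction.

d4 = 56/3
d5 = 9/10
d6 = 9/2
d7 = 334/15
d8 = 27
endpoint = (261/10, -169/30)

Apply edit: d2 := 9/2
  d4 = d3*4 = 56/3
  d5 = d1/2 = 9/10
  d6 = d5*5 = 9/2
  d7 = d4 + d1*2 = 334/15
  d8 = d6*5 + d2 = 27
Walk from origin (0, 0):
  seg 1: up by d7 = 334/15 → (0, 334/15)
  seg 2: left by d4 = 56/3 → (-56/3, 334/15)
  seg 3: down by d5 = 9/10 → (-56/3, 641/30)
  seg 4: right by d4 = 56/3 → (0, 641/30)
  seg 5: right by d8 = 27 → (27, 641/30)
  seg 6: down by d8 = 27 → (27, -169/30)
  seg 7: left by d5 = 9/10 → (261/10, -169/30)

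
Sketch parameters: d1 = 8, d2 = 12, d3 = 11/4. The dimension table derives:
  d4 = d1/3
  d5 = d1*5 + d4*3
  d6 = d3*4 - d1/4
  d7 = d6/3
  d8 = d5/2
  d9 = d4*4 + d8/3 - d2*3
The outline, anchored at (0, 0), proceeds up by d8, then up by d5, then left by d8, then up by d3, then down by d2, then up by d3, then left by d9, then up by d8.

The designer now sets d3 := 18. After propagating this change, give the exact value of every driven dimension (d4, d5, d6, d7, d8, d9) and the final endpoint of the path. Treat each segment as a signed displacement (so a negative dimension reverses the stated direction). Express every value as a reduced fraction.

d4 = 8/3
d5 = 48
d6 = 70
d7 = 70/3
d8 = 24
d9 = -52/3
endpoint = (-20/3, 120)

Apply edit: d3 := 18
  d4 = d1/3 = 8/3
  d5 = d1*5 + d4*3 = 48
  d6 = d3*4 - d1/4 = 70
  d7 = d6/3 = 70/3
  d8 = d5/2 = 24
  d9 = d4*4 + d8/3 - d2*3 = -52/3
Walk from origin (0, 0):
  seg 1: up by d8 = 24 → (0, 24)
  seg 2: up by d5 = 48 → (0, 72)
  seg 3: left by d8 = 24 → (-24, 72)
  seg 4: up by d3 = 18 → (-24, 90)
  seg 5: down by d2 = 12 → (-24, 78)
  seg 6: up by d3 = 18 → (-24, 96)
  seg 7: left by d9 = -52/3 → (-20/3, 96)
  seg 8: up by d8 = 24 → (-20/3, 120)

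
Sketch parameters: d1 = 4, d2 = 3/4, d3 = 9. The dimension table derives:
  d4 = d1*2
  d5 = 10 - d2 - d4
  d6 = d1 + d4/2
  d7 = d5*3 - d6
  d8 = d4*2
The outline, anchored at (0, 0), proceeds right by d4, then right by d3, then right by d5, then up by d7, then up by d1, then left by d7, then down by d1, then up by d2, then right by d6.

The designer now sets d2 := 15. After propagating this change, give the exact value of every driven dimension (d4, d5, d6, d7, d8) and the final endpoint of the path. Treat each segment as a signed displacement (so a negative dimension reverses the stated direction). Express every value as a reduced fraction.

d4 = 8
d5 = -13
d6 = 8
d7 = -47
d8 = 16
endpoint = (59, -32)

Apply edit: d2 := 15
  d4 = d1*2 = 8
  d5 = 10 - d2 - d4 = -13
  d6 = d1 + d4/2 = 8
  d7 = d5*3 - d6 = -47
  d8 = d4*2 = 16
Walk from origin (0, 0):
  seg 1: right by d4 = 8 → (8, 0)
  seg 2: right by d3 = 9 → (17, 0)
  seg 3: right by d5 = -13 → (4, 0)
  seg 4: up by d7 = -47 → (4, -47)
  seg 5: up by d1 = 4 → (4, -43)
  seg 6: left by d7 = -47 → (51, -43)
  seg 7: down by d1 = 4 → (51, -47)
  seg 8: up by d2 = 15 → (51, -32)
  seg 9: right by d6 = 8 → (59, -32)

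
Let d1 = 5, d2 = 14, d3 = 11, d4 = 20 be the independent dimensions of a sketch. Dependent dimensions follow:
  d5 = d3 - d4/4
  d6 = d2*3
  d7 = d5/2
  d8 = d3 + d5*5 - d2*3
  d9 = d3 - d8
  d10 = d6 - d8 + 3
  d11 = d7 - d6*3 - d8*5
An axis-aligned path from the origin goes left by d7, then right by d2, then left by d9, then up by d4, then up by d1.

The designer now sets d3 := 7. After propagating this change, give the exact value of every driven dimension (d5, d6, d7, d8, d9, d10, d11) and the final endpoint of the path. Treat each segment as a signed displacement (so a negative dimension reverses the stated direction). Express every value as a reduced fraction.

d5 = 2
d6 = 42
d7 = 1
d8 = -25
d9 = 32
d10 = 70
d11 = 0
endpoint = (-19, 25)

Apply edit: d3 := 7
  d5 = d3 - d4/4 = 2
  d6 = d2*3 = 42
  d7 = d5/2 = 1
  d8 = d3 + d5*5 - d2*3 = -25
  d9 = d3 - d8 = 32
  d10 = d6 - d8 + 3 = 70
  d11 = d7 - d6*3 - d8*5 = 0
Walk from origin (0, 0):
  seg 1: left by d7 = 1 → (-1, 0)
  seg 2: right by d2 = 14 → (13, 0)
  seg 3: left by d9 = 32 → (-19, 0)
  seg 4: up by d4 = 20 → (-19, 20)
  seg 5: up by d1 = 5 → (-19, 25)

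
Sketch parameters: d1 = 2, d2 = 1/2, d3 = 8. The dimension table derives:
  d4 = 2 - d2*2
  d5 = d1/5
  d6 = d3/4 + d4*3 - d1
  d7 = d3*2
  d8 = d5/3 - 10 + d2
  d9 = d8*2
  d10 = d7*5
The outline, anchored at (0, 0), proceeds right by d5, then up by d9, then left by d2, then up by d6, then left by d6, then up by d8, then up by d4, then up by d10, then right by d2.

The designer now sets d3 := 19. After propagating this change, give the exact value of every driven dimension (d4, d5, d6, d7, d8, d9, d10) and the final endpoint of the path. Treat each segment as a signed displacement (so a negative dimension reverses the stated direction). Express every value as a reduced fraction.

d4 = 1
d5 = 2/5
d6 = 23/4
d7 = 38
d8 = -281/30
d9 = -281/15
d10 = 190
endpoint = (-107/20, 3373/20)

Apply edit: d3 := 19
  d4 = 2 - d2*2 = 1
  d5 = d1/5 = 2/5
  d6 = d3/4 + d4*3 - d1 = 23/4
  d7 = d3*2 = 38
  d8 = d5/3 - 10 + d2 = -281/30
  d9 = d8*2 = -281/15
  d10 = d7*5 = 190
Walk from origin (0, 0):
  seg 1: right by d5 = 2/5 → (2/5, 0)
  seg 2: up by d9 = -281/15 → (2/5, -281/15)
  seg 3: left by d2 = 1/2 → (-1/10, -281/15)
  seg 4: up by d6 = 23/4 → (-1/10, -779/60)
  seg 5: left by d6 = 23/4 → (-117/20, -779/60)
  seg 6: up by d8 = -281/30 → (-117/20, -447/20)
  seg 7: up by d4 = 1 → (-117/20, -427/20)
  seg 8: up by d10 = 190 → (-117/20, 3373/20)
  seg 9: right by d2 = 1/2 → (-107/20, 3373/20)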